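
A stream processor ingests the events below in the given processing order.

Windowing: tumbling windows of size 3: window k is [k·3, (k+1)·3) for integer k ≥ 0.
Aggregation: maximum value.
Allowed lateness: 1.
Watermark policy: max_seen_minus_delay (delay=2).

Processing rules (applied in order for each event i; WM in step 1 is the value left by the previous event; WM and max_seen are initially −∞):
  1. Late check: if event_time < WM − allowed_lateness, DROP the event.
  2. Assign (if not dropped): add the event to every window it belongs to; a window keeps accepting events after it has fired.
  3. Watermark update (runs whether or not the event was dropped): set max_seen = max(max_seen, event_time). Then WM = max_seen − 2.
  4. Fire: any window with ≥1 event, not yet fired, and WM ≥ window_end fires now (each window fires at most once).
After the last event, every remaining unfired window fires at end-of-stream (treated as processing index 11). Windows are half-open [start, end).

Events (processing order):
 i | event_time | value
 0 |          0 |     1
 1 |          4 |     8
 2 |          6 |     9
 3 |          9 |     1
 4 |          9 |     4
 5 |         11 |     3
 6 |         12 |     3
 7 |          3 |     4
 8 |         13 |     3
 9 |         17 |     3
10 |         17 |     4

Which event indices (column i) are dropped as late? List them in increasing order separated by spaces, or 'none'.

i=0 t=0 v=1: → [0,3); WM=-2
i=1 t=4 v=8: → [3,6); WM=2
i=2 t=6 v=9: → [6,9); WM=4; [0,3) fires=1
i=3 t=9 v=1: → [9,12); WM=7; [3,6) fires=8
i=4 t=9 v=4: → [9,12); WM=7
i=5 t=11 v=3: → [9,12); WM=9; [6,9) fires=9
i=6 t=12 v=3: → [12,15); WM=10
i=7 t=3 v=4: DROP (t<10-1); WM=10
i=8 t=13 v=3: → [12,15); WM=11
i=9 t=17 v=3: → [15,18); WM=15; [9,12) fires=4 [12,15) fires=3
i=10 t=17 v=4: → [15,18); WM=15

7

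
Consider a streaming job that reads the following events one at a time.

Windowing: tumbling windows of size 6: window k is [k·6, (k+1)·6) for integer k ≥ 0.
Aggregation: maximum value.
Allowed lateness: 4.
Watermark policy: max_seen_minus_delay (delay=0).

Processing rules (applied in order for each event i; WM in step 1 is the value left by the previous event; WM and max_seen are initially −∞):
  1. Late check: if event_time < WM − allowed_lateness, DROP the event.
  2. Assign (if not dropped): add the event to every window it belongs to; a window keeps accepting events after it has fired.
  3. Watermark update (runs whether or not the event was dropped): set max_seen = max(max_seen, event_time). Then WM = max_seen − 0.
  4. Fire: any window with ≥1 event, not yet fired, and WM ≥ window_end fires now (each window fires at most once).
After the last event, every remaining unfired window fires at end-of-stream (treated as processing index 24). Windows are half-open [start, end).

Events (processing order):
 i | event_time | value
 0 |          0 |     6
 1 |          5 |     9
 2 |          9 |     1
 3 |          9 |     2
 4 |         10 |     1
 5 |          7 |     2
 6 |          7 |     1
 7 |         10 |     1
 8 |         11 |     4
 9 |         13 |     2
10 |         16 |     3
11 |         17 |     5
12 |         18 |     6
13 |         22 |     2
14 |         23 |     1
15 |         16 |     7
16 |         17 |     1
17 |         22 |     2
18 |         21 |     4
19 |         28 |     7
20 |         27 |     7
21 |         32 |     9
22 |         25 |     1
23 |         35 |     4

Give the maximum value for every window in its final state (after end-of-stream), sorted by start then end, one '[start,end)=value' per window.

[0,6)=9 [6,12)=4 [12,18)=5 [18,24)=6 [24,30)=7 [30,36)=9

i=0 t=0 v=6: → [0,6); WM=0
i=1 t=5 v=9: → [0,6); WM=5
i=2 t=9 v=1: → [6,12); WM=9; [0,6) fires=9
i=3 t=9 v=2: → [6,12); WM=9
i=4 t=10 v=1: → [6,12); WM=10
i=5 t=7 v=2: → [6,12); WM=10
i=6 t=7 v=1: → [6,12); WM=10
i=7 t=10 v=1: → [6,12); WM=10
i=8 t=11 v=4: → [6,12); WM=11
i=9 t=13 v=2: → [12,18); WM=13; [6,12) fires=4
i=10 t=16 v=3: → [12,18); WM=16
i=11 t=17 v=5: → [12,18); WM=17
i=12 t=18 v=6: → [18,24); WM=18; [12,18) fires=5
i=13 t=22 v=2: → [18,24); WM=22
i=14 t=23 v=1: → [18,24); WM=23
i=15 t=16 v=7: DROP (t<23-4); WM=23
i=16 t=17 v=1: DROP (t<23-4); WM=23
i=17 t=22 v=2: → [18,24); WM=23
i=18 t=21 v=4: → [18,24); WM=23
i=19 t=28 v=7: → [24,30); WM=28; [18,24) fires=6
i=20 t=27 v=7: → [24,30); WM=28
i=21 t=32 v=9: → [30,36); WM=32; [24,30) fires=7
i=22 t=25 v=1: DROP (t<32-4); WM=32
i=23 t=35 v=4: → [30,36); WM=35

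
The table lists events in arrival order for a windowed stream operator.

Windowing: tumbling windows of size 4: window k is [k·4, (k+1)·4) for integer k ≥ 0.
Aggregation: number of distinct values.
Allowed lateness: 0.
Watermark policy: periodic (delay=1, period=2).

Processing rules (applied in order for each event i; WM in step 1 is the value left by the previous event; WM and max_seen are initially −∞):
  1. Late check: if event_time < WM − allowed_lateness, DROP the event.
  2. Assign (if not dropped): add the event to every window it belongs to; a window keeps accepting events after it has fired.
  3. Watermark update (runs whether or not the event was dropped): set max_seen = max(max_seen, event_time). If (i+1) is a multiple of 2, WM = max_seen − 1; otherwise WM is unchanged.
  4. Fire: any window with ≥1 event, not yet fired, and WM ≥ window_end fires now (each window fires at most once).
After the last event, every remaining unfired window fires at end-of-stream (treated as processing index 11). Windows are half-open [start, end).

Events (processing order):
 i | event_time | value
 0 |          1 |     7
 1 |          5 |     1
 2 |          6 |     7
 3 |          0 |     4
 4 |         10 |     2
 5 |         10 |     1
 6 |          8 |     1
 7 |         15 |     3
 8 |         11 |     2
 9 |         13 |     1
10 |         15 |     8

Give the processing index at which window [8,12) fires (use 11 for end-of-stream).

i=0 t=1 v=7: → [0,4); WM=−∞
i=1 t=5 v=1: → [4,8); WM=4; [0,4) fires=1
i=2 t=6 v=7: → [4,8); WM=4
i=3 t=0 v=4: DROP (t<4-0); WM=5
i=4 t=10 v=2: → [8,12); WM=5
i=5 t=10 v=1: → [8,12); WM=9; [4,8) fires=2
i=6 t=8 v=1: DROP (t<9-0); WM=9
i=7 t=15 v=3: → [12,16); WM=14; [8,12) fires=2
i=8 t=11 v=2: DROP (t<14-0); WM=14
i=9 t=13 v=1: DROP (t<14-0); WM=14
i=10 t=15 v=8: → [12,16); WM=14

7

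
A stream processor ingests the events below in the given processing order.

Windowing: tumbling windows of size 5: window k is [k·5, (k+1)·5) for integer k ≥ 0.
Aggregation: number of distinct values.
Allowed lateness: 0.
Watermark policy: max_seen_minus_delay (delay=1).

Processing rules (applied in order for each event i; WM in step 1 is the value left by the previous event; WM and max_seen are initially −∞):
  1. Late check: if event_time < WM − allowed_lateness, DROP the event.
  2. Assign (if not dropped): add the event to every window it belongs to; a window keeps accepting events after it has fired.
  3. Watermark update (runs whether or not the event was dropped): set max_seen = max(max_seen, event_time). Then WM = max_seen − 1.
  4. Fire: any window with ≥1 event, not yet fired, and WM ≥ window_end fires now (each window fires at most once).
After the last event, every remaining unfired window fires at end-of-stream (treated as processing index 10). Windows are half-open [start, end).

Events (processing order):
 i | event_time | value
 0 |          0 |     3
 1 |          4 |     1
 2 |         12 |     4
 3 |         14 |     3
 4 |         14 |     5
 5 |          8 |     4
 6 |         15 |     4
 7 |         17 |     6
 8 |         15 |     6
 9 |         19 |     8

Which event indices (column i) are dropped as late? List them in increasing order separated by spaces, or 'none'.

i=0 t=0 v=3: → [0,5); WM=-1
i=1 t=4 v=1: → [0,5); WM=3
i=2 t=12 v=4: → [10,15); WM=11; [0,5) fires=2
i=3 t=14 v=3: → [10,15); WM=13
i=4 t=14 v=5: → [10,15); WM=13
i=5 t=8 v=4: DROP (t<13-0); WM=13
i=6 t=15 v=4: → [15,20); WM=14
i=7 t=17 v=6: → [15,20); WM=16; [10,15) fires=3
i=8 t=15 v=6: DROP (t<16-0); WM=16
i=9 t=19 v=8: → [15,20); WM=18

5 8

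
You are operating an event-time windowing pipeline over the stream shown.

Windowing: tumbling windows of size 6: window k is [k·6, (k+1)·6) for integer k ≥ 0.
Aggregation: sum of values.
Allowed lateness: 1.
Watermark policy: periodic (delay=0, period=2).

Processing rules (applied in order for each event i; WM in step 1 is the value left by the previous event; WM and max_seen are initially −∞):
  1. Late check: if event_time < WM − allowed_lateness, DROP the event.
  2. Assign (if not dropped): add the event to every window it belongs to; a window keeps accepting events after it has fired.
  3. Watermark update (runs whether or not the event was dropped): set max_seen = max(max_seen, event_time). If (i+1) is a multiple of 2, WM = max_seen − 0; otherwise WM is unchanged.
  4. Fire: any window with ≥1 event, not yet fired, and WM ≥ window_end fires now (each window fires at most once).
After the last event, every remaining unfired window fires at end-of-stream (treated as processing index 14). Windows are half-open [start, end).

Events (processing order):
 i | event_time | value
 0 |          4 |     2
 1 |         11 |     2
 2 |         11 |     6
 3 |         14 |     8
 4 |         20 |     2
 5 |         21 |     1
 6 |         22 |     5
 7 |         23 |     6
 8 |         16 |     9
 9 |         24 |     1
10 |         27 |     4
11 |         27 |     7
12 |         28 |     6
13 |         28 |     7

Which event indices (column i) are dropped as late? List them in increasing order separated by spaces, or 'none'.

8

i=0 t=4 v=2: → [0,6); WM=−∞
i=1 t=11 v=2: → [6,12); WM=11; [0,6) fires=2
i=2 t=11 v=6: → [6,12); WM=11
i=3 t=14 v=8: → [12,18); WM=14; [6,12) fires=8
i=4 t=20 v=2: → [18,24); WM=14
i=5 t=21 v=1: → [18,24); WM=21; [12,18) fires=8
i=6 t=22 v=5: → [18,24); WM=21
i=7 t=23 v=6: → [18,24); WM=23
i=8 t=16 v=9: DROP (t<23-1); WM=23
i=9 t=24 v=1: → [24,30); WM=24; [18,24) fires=14
i=10 t=27 v=4: → [24,30); WM=24
i=11 t=27 v=7: → [24,30); WM=27
i=12 t=28 v=6: → [24,30); WM=27
i=13 t=28 v=7: → [24,30); WM=28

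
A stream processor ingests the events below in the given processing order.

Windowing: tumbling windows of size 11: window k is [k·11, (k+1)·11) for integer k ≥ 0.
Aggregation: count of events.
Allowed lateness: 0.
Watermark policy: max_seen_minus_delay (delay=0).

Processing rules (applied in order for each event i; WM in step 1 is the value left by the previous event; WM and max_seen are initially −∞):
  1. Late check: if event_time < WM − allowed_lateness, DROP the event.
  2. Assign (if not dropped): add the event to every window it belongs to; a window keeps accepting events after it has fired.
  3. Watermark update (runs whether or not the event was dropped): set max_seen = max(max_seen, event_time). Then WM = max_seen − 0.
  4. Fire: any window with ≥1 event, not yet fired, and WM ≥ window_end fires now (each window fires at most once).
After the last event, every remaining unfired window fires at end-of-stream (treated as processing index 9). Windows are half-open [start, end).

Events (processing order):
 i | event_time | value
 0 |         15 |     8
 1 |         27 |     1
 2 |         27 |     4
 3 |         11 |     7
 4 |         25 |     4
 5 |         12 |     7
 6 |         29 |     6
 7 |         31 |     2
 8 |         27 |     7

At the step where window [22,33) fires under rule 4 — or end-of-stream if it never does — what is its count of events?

i=0 t=15 v=8: → [11,22); WM=15
i=1 t=27 v=1: → [22,33); WM=27; [11,22) fires=1
i=2 t=27 v=4: → [22,33); WM=27
i=3 t=11 v=7: DROP (t<27-0); WM=27
i=4 t=25 v=4: DROP (t<27-0); WM=27
i=5 t=12 v=7: DROP (t<27-0); WM=27
i=6 t=29 v=6: → [22,33); WM=29
i=7 t=31 v=2: → [22,33); WM=31
i=8 t=27 v=7: DROP (t<31-0); WM=31

4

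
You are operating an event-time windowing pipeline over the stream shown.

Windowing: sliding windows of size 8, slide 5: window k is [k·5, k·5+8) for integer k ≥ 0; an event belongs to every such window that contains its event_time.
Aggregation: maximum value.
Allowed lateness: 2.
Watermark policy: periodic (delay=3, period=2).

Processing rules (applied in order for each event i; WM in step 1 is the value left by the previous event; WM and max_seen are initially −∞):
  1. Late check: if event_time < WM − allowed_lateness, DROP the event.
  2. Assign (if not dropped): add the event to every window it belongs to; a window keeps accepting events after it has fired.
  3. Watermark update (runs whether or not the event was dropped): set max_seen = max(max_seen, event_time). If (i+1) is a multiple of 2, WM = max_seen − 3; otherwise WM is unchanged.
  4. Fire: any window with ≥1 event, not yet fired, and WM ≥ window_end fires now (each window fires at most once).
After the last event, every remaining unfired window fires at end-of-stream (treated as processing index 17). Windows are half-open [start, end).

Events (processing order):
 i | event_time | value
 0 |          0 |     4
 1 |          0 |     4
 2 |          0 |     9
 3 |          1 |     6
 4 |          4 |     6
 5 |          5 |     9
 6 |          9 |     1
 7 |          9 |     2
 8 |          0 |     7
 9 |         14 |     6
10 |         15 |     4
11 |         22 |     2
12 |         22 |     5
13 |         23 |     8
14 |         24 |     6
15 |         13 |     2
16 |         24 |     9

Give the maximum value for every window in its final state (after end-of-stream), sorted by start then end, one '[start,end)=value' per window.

[0,8)=9 [5,13)=9 [10,18)=6 [15,23)=5 [20,28)=9

i=0 t=0 v=4: → [0,8); WM=−∞
i=1 t=0 v=4: → [0,8); WM=-3
i=2 t=0 v=9: → [0,8); WM=-3
i=3 t=1 v=6: → [0,8); WM=-2
i=4 t=4 v=6: → [0,8); WM=-2
i=5 t=5 v=9: → [5,13),[0,8); WM=2
i=6 t=9 v=1: → [5,13); WM=2
i=7 t=9 v=2: → [5,13); WM=6
i=8 t=0 v=7: DROP (t<6-2); WM=6
i=9 t=14 v=6: → [10,18); WM=11; [0,8) fires=9
i=10 t=15 v=4: → [15,23),[10,18); WM=11
i=11 t=22 v=2: → [20,28),[15,23); WM=19; [5,13) fires=9 [10,18) fires=6
i=12 t=22 v=5: → [20,28),[15,23); WM=19
i=13 t=23 v=8: → [20,28); WM=20
i=14 t=24 v=6: → [20,28); WM=20
i=15 t=13 v=2: DROP (t<20-2); WM=21
i=16 t=24 v=9: → [20,28); WM=21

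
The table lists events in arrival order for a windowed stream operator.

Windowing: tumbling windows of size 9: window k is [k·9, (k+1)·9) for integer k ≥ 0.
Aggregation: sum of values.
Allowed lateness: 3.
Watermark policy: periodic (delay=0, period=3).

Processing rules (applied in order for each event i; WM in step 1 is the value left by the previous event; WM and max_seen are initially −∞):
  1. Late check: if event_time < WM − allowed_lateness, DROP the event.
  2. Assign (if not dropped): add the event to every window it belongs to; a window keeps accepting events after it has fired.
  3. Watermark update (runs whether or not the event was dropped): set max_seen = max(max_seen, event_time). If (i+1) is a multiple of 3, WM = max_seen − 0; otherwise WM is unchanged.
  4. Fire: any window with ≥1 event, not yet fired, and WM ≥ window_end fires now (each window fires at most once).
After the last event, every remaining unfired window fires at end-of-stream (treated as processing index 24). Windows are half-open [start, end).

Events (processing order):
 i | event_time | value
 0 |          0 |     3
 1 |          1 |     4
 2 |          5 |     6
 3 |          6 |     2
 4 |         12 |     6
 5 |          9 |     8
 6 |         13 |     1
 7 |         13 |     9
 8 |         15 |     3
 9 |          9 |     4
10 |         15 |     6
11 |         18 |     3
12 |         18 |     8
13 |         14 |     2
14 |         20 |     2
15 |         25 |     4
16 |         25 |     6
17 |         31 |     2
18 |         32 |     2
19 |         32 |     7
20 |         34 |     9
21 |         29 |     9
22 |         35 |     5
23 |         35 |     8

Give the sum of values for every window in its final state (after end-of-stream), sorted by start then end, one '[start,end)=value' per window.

[0,9)=15 [9,18)=33 [18,27)=23 [27,36)=33

i=0 t=0 v=3: → [0,9); WM=−∞
i=1 t=1 v=4: → [0,9); WM=−∞
i=2 t=5 v=6: → [0,9); WM=5
i=3 t=6 v=2: → [0,9); WM=5
i=4 t=12 v=6: → [9,18); WM=5
i=5 t=9 v=8: → [9,18); WM=12; [0,9) fires=15
i=6 t=13 v=1: → [9,18); WM=12
i=7 t=13 v=9: → [9,18); WM=12
i=8 t=15 v=3: → [9,18); WM=15
i=9 t=9 v=4: DROP (t<15-3); WM=15
i=10 t=15 v=6: → [9,18); WM=15
i=11 t=18 v=3: → [18,27); WM=18; [9,18) fires=33
i=12 t=18 v=8: → [18,27); WM=18
i=13 t=14 v=2: DROP (t<18-3); WM=18
i=14 t=20 v=2: → [18,27); WM=20
i=15 t=25 v=4: → [18,27); WM=20
i=16 t=25 v=6: → [18,27); WM=20
i=17 t=31 v=2: → [27,36); WM=31; [18,27) fires=23
i=18 t=32 v=2: → [27,36); WM=31
i=19 t=32 v=7: → [27,36); WM=31
i=20 t=34 v=9: → [27,36); WM=34
i=21 t=29 v=9: DROP (t<34-3); WM=34
i=22 t=35 v=5: → [27,36); WM=34
i=23 t=35 v=8: → [27,36); WM=35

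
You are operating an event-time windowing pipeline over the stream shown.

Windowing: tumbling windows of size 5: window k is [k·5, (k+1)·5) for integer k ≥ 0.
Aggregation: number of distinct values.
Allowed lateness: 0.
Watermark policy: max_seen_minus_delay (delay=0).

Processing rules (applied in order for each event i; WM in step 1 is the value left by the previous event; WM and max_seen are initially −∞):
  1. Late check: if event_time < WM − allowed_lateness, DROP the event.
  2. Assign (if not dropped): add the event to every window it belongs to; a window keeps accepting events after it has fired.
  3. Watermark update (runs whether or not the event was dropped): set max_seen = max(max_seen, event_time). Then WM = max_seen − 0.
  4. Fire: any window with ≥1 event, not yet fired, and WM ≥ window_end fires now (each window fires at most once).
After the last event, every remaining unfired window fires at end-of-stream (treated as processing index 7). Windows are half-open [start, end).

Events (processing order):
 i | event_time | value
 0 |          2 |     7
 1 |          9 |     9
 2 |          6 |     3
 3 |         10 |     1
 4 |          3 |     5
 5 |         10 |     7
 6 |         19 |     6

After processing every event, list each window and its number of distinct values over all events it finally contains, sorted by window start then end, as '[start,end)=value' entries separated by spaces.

[0,5)=1 [5,10)=1 [10,15)=2 [15,20)=1

i=0 t=2 v=7: → [0,5); WM=2
i=1 t=9 v=9: → [5,10); WM=9; [0,5) fires=1
i=2 t=6 v=3: DROP (t<9-0); WM=9
i=3 t=10 v=1: → [10,15); WM=10; [5,10) fires=1
i=4 t=3 v=5: DROP (t<10-0); WM=10
i=5 t=10 v=7: → [10,15); WM=10
i=6 t=19 v=6: → [15,20); WM=19; [10,15) fires=2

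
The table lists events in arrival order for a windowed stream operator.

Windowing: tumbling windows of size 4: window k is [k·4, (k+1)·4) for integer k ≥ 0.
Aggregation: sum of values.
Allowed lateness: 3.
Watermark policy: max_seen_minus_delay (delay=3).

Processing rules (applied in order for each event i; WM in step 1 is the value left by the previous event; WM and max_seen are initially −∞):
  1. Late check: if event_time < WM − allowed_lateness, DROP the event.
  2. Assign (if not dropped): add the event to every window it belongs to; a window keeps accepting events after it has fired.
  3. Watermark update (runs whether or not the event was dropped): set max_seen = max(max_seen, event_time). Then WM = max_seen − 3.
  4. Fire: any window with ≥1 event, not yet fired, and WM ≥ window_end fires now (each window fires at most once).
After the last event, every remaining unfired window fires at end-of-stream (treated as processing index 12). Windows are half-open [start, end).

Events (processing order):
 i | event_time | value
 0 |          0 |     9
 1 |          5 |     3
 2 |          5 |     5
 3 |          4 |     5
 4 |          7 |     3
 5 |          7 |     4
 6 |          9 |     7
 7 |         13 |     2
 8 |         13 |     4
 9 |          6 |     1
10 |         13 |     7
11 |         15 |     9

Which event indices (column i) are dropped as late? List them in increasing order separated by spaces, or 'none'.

i=0 t=0 v=9: → [0,4); WM=-3
i=1 t=5 v=3: → [4,8); WM=2
i=2 t=5 v=5: → [4,8); WM=2
i=3 t=4 v=5: → [4,8); WM=2
i=4 t=7 v=3: → [4,8); WM=4; [0,4) fires=9
i=5 t=7 v=4: → [4,8); WM=4
i=6 t=9 v=7: → [8,12); WM=6
i=7 t=13 v=2: → [12,16); WM=10; [4,8) fires=20
i=8 t=13 v=4: → [12,16); WM=10
i=9 t=6 v=1: DROP (t<10-3); WM=10
i=10 t=13 v=7: → [12,16); WM=10
i=11 t=15 v=9: → [12,16); WM=12; [8,12) fires=7

9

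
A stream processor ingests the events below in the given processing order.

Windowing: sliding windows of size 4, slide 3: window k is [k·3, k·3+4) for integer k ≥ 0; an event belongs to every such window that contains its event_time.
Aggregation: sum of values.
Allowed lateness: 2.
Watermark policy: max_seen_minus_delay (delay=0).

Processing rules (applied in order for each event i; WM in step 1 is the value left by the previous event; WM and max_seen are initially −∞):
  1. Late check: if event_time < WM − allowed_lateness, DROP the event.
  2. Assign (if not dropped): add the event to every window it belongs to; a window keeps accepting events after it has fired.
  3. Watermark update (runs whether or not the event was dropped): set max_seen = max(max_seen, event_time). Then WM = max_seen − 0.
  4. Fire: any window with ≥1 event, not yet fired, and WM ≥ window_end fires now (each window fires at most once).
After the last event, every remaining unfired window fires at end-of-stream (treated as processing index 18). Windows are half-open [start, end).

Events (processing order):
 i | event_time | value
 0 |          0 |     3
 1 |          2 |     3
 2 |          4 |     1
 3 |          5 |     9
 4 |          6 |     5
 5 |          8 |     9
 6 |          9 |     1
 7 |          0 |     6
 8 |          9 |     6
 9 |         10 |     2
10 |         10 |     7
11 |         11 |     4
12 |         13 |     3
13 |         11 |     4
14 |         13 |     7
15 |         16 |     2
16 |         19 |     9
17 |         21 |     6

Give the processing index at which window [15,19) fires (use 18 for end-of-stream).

16

i=0 t=0 v=3: → [0,4); WM=0
i=1 t=2 v=3: → [0,4); WM=2
i=2 t=4 v=1: → [3,7); WM=4; [0,4) fires=6
i=3 t=5 v=9: → [3,7); WM=5
i=4 t=6 v=5: → [6,10),[3,7); WM=6
i=5 t=8 v=9: → [6,10); WM=8; [3,7) fires=15
i=6 t=9 v=1: → [9,13),[6,10); WM=9
i=7 t=0 v=6: DROP (t<9-2); WM=9
i=8 t=9 v=6: → [9,13),[6,10); WM=9
i=9 t=10 v=2: → [9,13); WM=10; [6,10) fires=21
i=10 t=10 v=7: → [9,13); WM=10
i=11 t=11 v=4: → [9,13); WM=11
i=12 t=13 v=3: → [12,16); WM=13; [9,13) fires=20
i=13 t=11 v=4: → [9,13); WM=13
i=14 t=13 v=7: → [12,16); WM=13
i=15 t=16 v=2: → [15,19); WM=16; [12,16) fires=10
i=16 t=19 v=9: → [18,22); WM=19; [15,19) fires=2
i=17 t=21 v=6: → [21,25),[18,22); WM=21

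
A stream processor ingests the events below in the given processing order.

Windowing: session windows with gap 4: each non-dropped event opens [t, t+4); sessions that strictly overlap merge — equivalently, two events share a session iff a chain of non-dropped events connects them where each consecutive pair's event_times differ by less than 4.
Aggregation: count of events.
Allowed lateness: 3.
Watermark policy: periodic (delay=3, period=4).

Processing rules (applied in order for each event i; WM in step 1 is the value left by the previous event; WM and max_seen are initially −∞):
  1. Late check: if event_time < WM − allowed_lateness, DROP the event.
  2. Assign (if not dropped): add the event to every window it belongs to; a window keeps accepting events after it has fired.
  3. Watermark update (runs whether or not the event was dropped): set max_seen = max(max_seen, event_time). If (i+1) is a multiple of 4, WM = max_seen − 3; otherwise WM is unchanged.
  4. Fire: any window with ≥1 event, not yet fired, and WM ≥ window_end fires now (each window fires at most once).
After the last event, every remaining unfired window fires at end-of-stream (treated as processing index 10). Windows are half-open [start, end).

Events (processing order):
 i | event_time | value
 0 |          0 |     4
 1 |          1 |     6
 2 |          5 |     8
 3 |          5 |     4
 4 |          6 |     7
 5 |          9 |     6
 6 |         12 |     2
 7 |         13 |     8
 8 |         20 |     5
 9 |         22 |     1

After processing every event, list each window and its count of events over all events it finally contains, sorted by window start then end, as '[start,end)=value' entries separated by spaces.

i=0 t=0 v=4: → [0,4); WM=−∞
i=1 t=1 v=6: → [0,5); WM=−∞
i=2 t=5 v=8: → [5,9); WM=−∞
i=3 t=5 v=4: → [5,9); WM=2
i=4 t=6 v=7: → [5,10); WM=2
i=5 t=9 v=6: → [5,13); WM=2
i=6 t=12 v=2: → [5,16); WM=2
i=7 t=13 v=8: → [5,17); WM=10
i=8 t=20 v=5: → [20,24); WM=10
i=9 t=22 v=1: → [20,26); WM=10

[0,5)=2 [5,17)=6 [20,26)=2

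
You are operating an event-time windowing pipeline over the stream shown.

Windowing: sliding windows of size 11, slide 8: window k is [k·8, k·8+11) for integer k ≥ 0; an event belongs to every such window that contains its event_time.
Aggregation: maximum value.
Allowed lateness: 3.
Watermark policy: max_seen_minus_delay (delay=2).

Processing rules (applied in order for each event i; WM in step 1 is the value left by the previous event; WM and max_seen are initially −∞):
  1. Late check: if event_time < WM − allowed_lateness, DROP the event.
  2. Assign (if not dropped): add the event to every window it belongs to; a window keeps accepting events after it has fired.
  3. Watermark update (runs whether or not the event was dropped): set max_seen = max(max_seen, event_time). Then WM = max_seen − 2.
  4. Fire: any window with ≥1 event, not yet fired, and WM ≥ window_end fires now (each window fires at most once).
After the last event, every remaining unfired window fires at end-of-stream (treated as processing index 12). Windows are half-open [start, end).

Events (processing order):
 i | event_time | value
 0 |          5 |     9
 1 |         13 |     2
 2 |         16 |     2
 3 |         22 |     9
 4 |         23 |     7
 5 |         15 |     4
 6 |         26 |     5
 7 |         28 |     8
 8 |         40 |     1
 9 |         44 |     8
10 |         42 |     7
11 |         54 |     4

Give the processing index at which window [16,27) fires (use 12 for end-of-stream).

8

i=0 t=5 v=9: → [0,11); WM=3
i=1 t=13 v=2: → [8,19); WM=11; [0,11) fires=9
i=2 t=16 v=2: → [16,27),[8,19); WM=14
i=3 t=22 v=9: → [16,27); WM=20; [8,19) fires=2
i=4 t=23 v=7: → [16,27); WM=21
i=5 t=15 v=4: DROP (t<21-3); WM=21
i=6 t=26 v=5: → [24,35),[16,27); WM=24
i=7 t=28 v=8: → [24,35); WM=26
i=8 t=40 v=1: → [40,51),[32,43); WM=38; [16,27) fires=9 [24,35) fires=8
i=9 t=44 v=8: → [40,51); WM=42
i=10 t=42 v=7: → [40,51),[32,43); WM=42
i=11 t=54 v=4: → [48,59); WM=52; [32,43) fires=7 [40,51) fires=8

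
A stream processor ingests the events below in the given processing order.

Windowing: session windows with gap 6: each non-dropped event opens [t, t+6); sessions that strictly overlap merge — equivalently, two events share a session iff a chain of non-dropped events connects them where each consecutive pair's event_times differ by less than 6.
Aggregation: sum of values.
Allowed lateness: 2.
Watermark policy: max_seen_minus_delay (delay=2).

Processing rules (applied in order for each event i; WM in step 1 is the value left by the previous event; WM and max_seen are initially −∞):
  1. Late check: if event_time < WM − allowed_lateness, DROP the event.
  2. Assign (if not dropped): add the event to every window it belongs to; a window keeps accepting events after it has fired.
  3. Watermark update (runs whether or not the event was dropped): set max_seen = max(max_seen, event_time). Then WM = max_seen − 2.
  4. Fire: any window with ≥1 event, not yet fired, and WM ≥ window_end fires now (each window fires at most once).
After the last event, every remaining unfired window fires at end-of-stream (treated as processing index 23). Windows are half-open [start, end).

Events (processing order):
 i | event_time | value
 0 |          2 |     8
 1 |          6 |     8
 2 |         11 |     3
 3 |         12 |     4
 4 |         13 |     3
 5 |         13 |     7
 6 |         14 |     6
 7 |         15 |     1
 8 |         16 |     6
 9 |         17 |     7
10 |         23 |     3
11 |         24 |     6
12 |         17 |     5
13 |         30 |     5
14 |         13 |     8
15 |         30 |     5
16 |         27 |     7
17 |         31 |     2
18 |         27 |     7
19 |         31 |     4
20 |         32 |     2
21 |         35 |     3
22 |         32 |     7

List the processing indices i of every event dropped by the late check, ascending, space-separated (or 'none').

i=0 t=2 v=8: → [2,8); WM=0
i=1 t=6 v=8: → [2,12); WM=4
i=2 t=11 v=3: → [2,17); WM=9
i=3 t=12 v=4: → [2,18); WM=10
i=4 t=13 v=3: → [2,19); WM=11
i=5 t=13 v=7: → [2,19); WM=11
i=6 t=14 v=6: → [2,20); WM=12
i=7 t=15 v=1: → [2,21); WM=13
i=8 t=16 v=6: → [2,22); WM=14
i=9 t=17 v=7: → [2,23); WM=15
i=10 t=23 v=3: → [23,29); WM=21
i=11 t=24 v=6: → [23,30); WM=22
i=12 t=17 v=5: DROP (t<22-2); WM=22
i=13 t=30 v=5: → [30,36); WM=28
i=14 t=13 v=8: DROP (t<28-2); WM=28
i=15 t=30 v=5: → [30,36); WM=28
i=16 t=27 v=7: → [23,36); WM=28
i=17 t=31 v=2: → [23,37); WM=29
i=18 t=27 v=7: → [23,37); WM=29
i=19 t=31 v=4: → [23,37); WM=29
i=20 t=32 v=2: → [23,38); WM=30
i=21 t=35 v=3: → [23,41); WM=33
i=22 t=32 v=7: → [23,41); WM=33

12 14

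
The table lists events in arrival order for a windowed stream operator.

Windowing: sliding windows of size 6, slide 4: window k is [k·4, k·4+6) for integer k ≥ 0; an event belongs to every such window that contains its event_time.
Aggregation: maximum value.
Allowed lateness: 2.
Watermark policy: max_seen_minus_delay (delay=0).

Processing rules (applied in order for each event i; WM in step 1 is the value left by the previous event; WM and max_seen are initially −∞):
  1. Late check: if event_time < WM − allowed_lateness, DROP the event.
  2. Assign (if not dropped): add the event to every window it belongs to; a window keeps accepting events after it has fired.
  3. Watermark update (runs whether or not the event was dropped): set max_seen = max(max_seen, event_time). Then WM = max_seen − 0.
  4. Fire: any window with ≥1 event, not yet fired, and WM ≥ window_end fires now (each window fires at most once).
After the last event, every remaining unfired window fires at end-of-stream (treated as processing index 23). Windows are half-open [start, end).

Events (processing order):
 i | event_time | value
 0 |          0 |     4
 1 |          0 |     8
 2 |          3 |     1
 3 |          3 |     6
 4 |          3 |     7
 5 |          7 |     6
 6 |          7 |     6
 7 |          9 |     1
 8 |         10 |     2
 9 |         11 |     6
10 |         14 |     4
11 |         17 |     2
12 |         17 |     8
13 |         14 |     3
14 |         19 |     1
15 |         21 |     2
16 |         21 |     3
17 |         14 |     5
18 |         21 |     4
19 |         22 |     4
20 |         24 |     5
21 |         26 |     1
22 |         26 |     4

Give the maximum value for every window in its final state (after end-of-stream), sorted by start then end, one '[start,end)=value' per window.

[0,6)=8 [4,10)=6 [8,14)=6 [12,18)=8 [16,22)=8 [20,26)=5 [24,30)=5

i=0 t=0 v=4: → [0,6); WM=0
i=1 t=0 v=8: → [0,6); WM=0
i=2 t=3 v=1: → [0,6); WM=3
i=3 t=3 v=6: → [0,6); WM=3
i=4 t=3 v=7: → [0,6); WM=3
i=5 t=7 v=6: → [4,10); WM=7; [0,6) fires=8
i=6 t=7 v=6: → [4,10); WM=7
i=7 t=9 v=1: → [8,14),[4,10); WM=9
i=8 t=10 v=2: → [8,14); WM=10; [4,10) fires=6
i=9 t=11 v=6: → [8,14); WM=11
i=10 t=14 v=4: → [12,18); WM=14; [8,14) fires=6
i=11 t=17 v=2: → [16,22),[12,18); WM=17
i=12 t=17 v=8: → [16,22),[12,18); WM=17
i=13 t=14 v=3: DROP (t<17-2); WM=17
i=14 t=19 v=1: → [16,22); WM=19; [12,18) fires=8
i=15 t=21 v=2: → [20,26),[16,22); WM=21
i=16 t=21 v=3: → [20,26),[16,22); WM=21
i=17 t=14 v=5: DROP (t<21-2); WM=21
i=18 t=21 v=4: → [20,26),[16,22); WM=21
i=19 t=22 v=4: → [20,26); WM=22; [16,22) fires=8
i=20 t=24 v=5: → [24,30),[20,26); WM=24
i=21 t=26 v=1: → [24,30); WM=26; [20,26) fires=5
i=22 t=26 v=4: → [24,30); WM=26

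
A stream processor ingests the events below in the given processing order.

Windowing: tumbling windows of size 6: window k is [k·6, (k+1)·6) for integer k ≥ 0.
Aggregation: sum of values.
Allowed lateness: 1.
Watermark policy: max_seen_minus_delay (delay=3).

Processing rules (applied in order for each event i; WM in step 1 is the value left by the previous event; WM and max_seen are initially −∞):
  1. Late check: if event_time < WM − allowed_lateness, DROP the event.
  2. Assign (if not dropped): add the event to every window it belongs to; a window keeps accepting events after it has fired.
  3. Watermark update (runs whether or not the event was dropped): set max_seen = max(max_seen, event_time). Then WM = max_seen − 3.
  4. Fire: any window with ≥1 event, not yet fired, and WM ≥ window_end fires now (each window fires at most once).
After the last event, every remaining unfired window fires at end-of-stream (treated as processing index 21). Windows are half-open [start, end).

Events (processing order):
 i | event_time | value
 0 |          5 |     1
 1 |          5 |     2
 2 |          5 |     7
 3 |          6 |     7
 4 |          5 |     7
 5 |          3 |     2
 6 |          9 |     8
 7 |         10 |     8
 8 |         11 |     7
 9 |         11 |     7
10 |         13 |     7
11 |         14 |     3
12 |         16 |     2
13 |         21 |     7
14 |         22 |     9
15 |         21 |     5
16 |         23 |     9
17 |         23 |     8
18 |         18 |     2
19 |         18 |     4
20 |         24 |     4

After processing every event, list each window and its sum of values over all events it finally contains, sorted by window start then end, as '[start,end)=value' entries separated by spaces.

i=0 t=5 v=1: → [0,6); WM=2
i=1 t=5 v=2: → [0,6); WM=2
i=2 t=5 v=7: → [0,6); WM=2
i=3 t=6 v=7: → [6,12); WM=3
i=4 t=5 v=7: → [0,6); WM=3
i=5 t=3 v=2: → [0,6); WM=3
i=6 t=9 v=8: → [6,12); WM=6; [0,6) fires=19
i=7 t=10 v=8: → [6,12); WM=7
i=8 t=11 v=7: → [6,12); WM=8
i=9 t=11 v=7: → [6,12); WM=8
i=10 t=13 v=7: → [12,18); WM=10
i=11 t=14 v=3: → [12,18); WM=11
i=12 t=16 v=2: → [12,18); WM=13; [6,12) fires=37
i=13 t=21 v=7: → [18,24); WM=18; [12,18) fires=12
i=14 t=22 v=9: → [18,24); WM=19
i=15 t=21 v=5: → [18,24); WM=19
i=16 t=23 v=9: → [18,24); WM=20
i=17 t=23 v=8: → [18,24); WM=20
i=18 t=18 v=2: DROP (t<20-1); WM=20
i=19 t=18 v=4: DROP (t<20-1); WM=20
i=20 t=24 v=4: → [24,30); WM=21

[0,6)=19 [6,12)=37 [12,18)=12 [18,24)=38 [24,30)=4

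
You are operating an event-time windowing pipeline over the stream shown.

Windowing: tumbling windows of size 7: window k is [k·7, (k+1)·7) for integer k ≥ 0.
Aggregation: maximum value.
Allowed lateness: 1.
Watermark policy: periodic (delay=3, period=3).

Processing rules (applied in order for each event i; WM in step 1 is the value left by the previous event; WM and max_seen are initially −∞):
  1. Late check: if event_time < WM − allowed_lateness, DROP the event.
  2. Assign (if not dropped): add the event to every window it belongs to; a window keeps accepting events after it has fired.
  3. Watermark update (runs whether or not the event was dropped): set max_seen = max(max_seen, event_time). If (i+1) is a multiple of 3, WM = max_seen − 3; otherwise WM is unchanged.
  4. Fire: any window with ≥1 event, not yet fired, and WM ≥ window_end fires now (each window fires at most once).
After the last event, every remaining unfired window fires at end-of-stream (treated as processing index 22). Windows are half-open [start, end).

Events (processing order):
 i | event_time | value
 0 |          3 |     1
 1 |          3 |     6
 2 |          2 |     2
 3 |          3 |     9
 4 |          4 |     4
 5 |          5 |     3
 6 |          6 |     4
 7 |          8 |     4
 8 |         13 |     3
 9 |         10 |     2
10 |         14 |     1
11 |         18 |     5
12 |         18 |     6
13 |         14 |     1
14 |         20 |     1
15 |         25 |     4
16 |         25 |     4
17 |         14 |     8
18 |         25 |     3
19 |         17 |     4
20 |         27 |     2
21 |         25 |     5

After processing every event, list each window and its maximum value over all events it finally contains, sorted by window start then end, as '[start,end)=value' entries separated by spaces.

i=0 t=3 v=1: → [0,7); WM=−∞
i=1 t=3 v=6: → [0,7); WM=−∞
i=2 t=2 v=2: → [0,7); WM=0
i=3 t=3 v=9: → [0,7); WM=0
i=4 t=4 v=4: → [0,7); WM=0
i=5 t=5 v=3: → [0,7); WM=2
i=6 t=6 v=4: → [0,7); WM=2
i=7 t=8 v=4: → [7,14); WM=2
i=8 t=13 v=3: → [7,14); WM=10; [0,7) fires=9
i=9 t=10 v=2: → [7,14); WM=10
i=10 t=14 v=1: → [14,21); WM=10
i=11 t=18 v=5: → [14,21); WM=15; [7,14) fires=4
i=12 t=18 v=6: → [14,21); WM=15
i=13 t=14 v=1: → [14,21); WM=15
i=14 t=20 v=1: → [14,21); WM=17
i=15 t=25 v=4: → [21,28); WM=17
i=16 t=25 v=4: → [21,28); WM=17
i=17 t=14 v=8: DROP (t<17-1); WM=22; [14,21) fires=6
i=18 t=25 v=3: → [21,28); WM=22
i=19 t=17 v=4: DROP (t<22-1); WM=22
i=20 t=27 v=2: → [21,28); WM=24
i=21 t=25 v=5: → [21,28); WM=24

[0,7)=9 [7,14)=4 [14,21)=6 [21,28)=5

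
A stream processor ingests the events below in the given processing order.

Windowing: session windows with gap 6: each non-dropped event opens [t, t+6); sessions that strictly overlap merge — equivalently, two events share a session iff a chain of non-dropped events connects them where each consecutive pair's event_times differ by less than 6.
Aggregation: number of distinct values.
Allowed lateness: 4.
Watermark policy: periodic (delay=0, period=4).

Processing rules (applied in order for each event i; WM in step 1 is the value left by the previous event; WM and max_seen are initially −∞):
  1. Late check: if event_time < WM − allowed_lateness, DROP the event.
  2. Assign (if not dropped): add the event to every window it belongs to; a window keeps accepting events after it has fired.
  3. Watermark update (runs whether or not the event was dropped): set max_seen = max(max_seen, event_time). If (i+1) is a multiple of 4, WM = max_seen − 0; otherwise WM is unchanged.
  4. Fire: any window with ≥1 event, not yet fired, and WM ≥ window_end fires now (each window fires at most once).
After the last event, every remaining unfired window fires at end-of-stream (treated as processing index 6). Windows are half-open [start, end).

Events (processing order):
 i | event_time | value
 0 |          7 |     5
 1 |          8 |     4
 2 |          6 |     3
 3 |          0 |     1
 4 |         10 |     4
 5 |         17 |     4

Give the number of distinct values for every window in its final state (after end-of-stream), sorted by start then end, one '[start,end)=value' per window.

[0,6)=1 [6,16)=3 [17,23)=1

i=0 t=7 v=5: → [7,13); WM=−∞
i=1 t=8 v=4: → [7,14); WM=−∞
i=2 t=6 v=3: → [6,14); WM=−∞
i=3 t=0 v=1: → [0,6); WM=8
i=4 t=10 v=4: → [6,16); WM=8
i=5 t=17 v=4: → [17,23); WM=8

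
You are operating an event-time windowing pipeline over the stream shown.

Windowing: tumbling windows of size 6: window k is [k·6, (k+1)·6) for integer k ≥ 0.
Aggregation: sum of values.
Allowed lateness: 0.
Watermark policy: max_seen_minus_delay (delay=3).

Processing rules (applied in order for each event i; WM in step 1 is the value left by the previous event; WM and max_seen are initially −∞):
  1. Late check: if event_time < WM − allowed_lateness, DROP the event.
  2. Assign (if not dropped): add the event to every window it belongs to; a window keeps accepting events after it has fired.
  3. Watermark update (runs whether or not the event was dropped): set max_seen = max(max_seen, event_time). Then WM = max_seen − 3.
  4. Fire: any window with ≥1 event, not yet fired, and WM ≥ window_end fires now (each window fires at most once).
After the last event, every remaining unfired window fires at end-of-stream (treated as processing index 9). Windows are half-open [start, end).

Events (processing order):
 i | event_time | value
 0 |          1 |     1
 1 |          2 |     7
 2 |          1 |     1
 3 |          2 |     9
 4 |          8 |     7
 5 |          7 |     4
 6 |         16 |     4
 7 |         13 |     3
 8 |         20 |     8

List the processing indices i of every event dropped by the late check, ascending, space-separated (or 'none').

i=0 t=1 v=1: → [0,6); WM=-2
i=1 t=2 v=7: → [0,6); WM=-1
i=2 t=1 v=1: → [0,6); WM=-1
i=3 t=2 v=9: → [0,6); WM=-1
i=4 t=8 v=7: → [6,12); WM=5
i=5 t=7 v=4: → [6,12); WM=5
i=6 t=16 v=4: → [12,18); WM=13; [0,6) fires=18 [6,12) fires=11
i=7 t=13 v=3: → [12,18); WM=13
i=8 t=20 v=8: → [18,24); WM=17

none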